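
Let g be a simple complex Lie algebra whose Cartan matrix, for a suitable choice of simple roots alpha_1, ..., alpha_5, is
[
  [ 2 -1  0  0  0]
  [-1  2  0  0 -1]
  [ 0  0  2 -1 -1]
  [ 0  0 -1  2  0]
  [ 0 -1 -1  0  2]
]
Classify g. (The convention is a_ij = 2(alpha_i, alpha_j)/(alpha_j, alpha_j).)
The matrix has rank 5 with 2's on the diagonal. Reading the off-diagonal entries as Dynkin edges (a single edge where a_ij = a_ji = -1; a double or triple edge where a_ij * a_ji = 2 or 3), the diagram is a chain of 5 nodes with single edges (A_5). One simple-root ordering that puts it in standard form is (alpha_4, alpha_3, alpha_5, alpha_2, alpha_1). So the algebra is type A_5, i.e. sl(6).

A_5 (sl(6))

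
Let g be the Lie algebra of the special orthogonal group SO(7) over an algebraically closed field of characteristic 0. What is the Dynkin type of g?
B3

This is so(7) with 7 odd, which has dimension 7(7-1)/2 = 21 and rank (7-1)/2 = 3. In the classification of classical Lie algebras, the orthogonal algebra so(2n+1) in an odd number of variables has type B_n; here n = 3, so the Dynkin diagram is a chain of 3 nodes with a double edge at one end; the terminal node there is the unique short simple root (B_3). Hence the type is B_3.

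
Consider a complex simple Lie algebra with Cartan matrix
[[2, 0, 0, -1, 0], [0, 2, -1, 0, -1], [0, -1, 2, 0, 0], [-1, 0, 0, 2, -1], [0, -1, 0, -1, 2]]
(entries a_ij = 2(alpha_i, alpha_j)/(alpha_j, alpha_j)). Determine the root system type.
A_5

The matrix has rank 5 with 2's on the diagonal. Reading the off-diagonal entries as Dynkin edges (a single edge where a_ij = a_ji = -1; a double or triple edge where a_ij * a_ji = 2 or 3), the diagram is a chain of 5 nodes with single edges (A_5). One simple-root ordering that puts it in standard form is (alpha_1, alpha_4, alpha_5, alpha_2, alpha_3). So the algebra is type A_5, i.e. sl(6).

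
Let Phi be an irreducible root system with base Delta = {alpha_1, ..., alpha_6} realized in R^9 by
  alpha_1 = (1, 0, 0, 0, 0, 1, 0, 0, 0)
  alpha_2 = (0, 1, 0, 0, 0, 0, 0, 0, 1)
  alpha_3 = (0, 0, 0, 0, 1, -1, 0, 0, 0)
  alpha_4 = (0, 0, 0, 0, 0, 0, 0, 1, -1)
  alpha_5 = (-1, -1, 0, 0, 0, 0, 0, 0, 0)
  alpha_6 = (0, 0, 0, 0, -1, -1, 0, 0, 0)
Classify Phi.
D6

Compute the Cartan integers a_ij = 2(alpha_i, alpha_j)/(alpha_j, alpha_j); the resulting 6x6 Cartan matrix is
[[2, 0, -1, 0, -1, -1], [0, 2, 0, -1, -1, 0], [-1, 0, 2, 0, 0, 0], [0, -1, 0, 2, 0, 0], [-1, -1, 0, 0, 2, 0], [-1, 0, 0, 0, 0, 2]].
All simple roots have the same length, so the diagram is simply laced. The associated Dynkin diagram is a chain of 4 nodes with a fork of two nodes at one end (D_6), so the type is D_6 (the algebra so(12)).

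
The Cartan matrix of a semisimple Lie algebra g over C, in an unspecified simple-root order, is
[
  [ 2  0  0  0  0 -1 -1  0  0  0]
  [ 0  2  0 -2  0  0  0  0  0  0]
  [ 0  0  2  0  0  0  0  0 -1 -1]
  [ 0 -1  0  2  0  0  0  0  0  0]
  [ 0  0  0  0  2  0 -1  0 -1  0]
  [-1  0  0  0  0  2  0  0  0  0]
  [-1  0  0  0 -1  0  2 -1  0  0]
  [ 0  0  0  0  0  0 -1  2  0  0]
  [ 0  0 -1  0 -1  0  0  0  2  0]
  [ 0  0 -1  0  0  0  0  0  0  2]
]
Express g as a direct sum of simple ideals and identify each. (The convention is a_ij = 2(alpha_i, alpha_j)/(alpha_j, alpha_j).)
The diagram associated to this matrix has two connected components: the simple roots {alpha_2, alpha_4} form a chain of 2 nodes with a double edge at one end; the terminal node there is the unique short simple root (B_2), and {alpha_1, alpha_3, alpha_5, alpha_6, alpha_7, alpha_8, alpha_9, alpha_10} form a chain of 7 nodes with one extra node attached to the third node from one end (E_8). A semisimple Lie algebra decomposes uniquely as the direct sum of simple ideals, one per connected component of its Dynkin diagram, so g ≅ B_2 ⊕ E_8 (dimension 10 + 248 = 258).

B_2 (so(5)) + E_8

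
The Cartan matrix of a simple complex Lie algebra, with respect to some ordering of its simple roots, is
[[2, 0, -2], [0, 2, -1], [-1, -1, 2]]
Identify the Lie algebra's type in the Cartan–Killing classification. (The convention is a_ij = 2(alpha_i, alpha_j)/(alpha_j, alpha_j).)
The matrix has rank 3 with 2's on the diagonal. Reading the off-diagonal entries as Dynkin edges (a single edge where a_ij = a_ji = -1; a double or triple edge where a_ij * a_ji = 2 or 3), the diagram is a chain of 3 nodes with a double edge at one end; the terminal node there is the unique long simple root (C_3). One simple-root ordering that puts it in standard form is (alpha_2, alpha_3, alpha_1). So the algebra is type C_3, i.e. sp(6).

type C_3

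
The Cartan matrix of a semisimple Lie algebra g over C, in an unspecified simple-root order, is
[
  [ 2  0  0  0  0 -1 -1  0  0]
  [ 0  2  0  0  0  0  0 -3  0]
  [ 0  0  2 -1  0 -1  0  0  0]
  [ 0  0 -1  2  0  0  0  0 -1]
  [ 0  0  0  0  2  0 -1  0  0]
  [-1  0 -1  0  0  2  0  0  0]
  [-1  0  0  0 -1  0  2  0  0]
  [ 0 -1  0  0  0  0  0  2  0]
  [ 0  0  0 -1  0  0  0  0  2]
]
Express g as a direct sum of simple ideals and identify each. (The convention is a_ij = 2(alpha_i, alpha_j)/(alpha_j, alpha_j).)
A_7 (sl(8)) + G_2

The diagram associated to this matrix has two connected components: the simple roots {alpha_1, alpha_3, alpha_4, alpha_5, alpha_6, alpha_7, alpha_9} form a chain of 7 nodes with single edges (A_7), and {alpha_2, alpha_8} form two nodes joined by a triple edge (G_2). A semisimple Lie algebra decomposes uniquely as the direct sum of simple ideals, one per connected component of its Dynkin diagram, so g ≅ A_7 ⊕ G_2 (dimension 63 + 14 = 77).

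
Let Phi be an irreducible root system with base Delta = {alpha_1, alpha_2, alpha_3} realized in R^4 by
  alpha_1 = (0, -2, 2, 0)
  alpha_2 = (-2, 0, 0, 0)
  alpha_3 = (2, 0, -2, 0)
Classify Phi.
B3

Compute the Cartan integers a_ij = 2(alpha_i, alpha_j)/(alpha_j, alpha_j); the resulting 3x3 Cartan matrix is
[[2, 0, -1], [0, 2, -1], [-1, -2, 2]].
The roots have two lengths (squared-length ratio 2:1); the short ones are alpha_{2}. The associated Dynkin diagram is a chain of 3 nodes with a double edge at one end; the terminal node there is the unique short simple root (B_3), so the type is B_3 (the algebra so(7)).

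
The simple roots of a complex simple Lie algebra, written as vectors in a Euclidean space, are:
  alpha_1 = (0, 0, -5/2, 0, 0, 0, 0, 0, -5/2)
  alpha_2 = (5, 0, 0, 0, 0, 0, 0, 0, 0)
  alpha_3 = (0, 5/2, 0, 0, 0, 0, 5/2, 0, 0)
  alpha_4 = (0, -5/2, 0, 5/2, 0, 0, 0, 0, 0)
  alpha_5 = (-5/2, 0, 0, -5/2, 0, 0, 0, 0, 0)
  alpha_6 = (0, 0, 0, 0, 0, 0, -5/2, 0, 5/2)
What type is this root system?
Compute the Cartan integers a_ij = 2(alpha_i, alpha_j)/(alpha_j, alpha_j); the resulting 6x6 Cartan matrix is
[[2, 0, 0, 0, 0, -1], [0, 2, 0, 0, -2, 0], [0, 0, 2, -1, 0, -1], [0, 0, -1, 2, -1, 0], [0, -1, 0, -1, 2, 0], [-1, 0, -1, 0, 0, 2]].
The roots have two lengths (squared-length ratio 2:1); the short ones are alpha_{1,3,4,5,6}. The associated Dynkin diagram is a chain of 6 nodes with a double edge at one end; the terminal node there is the unique long simple root (C_6), so the type is C_6 (the algebra sp(12)).

C6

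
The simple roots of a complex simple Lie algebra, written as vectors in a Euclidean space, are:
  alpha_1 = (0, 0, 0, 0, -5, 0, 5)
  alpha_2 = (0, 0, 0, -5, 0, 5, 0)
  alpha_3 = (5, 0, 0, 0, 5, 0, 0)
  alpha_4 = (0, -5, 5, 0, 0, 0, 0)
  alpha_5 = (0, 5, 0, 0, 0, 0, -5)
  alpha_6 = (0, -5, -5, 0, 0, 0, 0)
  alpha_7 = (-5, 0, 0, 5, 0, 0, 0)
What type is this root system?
Compute the Cartan integers a_ij = 2(alpha_i, alpha_j)/(alpha_j, alpha_j); the resulting 7x7 Cartan matrix is
[[2, 0, -1, 0, -1, 0, 0], [0, 2, 0, 0, 0, 0, -1], [-1, 0, 2, 0, 0, 0, -1], [0, 0, 0, 2, -1, 0, 0], [-1, 0, 0, -1, 2, -1, 0], [0, 0, 0, 0, -1, 2, 0], [0, -1, -1, 0, 0, 0, 2]].
All simple roots have the same length, so the diagram is simply laced. The associated Dynkin diagram is a chain of 5 nodes with a fork of two nodes at one end (D_7), so the type is D_7 (the algebra so(14)).

D7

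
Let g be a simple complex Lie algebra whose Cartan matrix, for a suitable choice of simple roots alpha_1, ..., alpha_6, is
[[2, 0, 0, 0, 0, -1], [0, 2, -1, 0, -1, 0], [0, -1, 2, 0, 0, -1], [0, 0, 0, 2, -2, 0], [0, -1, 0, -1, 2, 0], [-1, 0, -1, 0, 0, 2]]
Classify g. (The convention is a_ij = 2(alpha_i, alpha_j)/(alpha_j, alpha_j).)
The matrix has rank 6 with 2's on the diagonal. Reading the off-diagonal entries as Dynkin edges (a single edge where a_ij = a_ji = -1; a double or triple edge where a_ij * a_ji = 2 or 3), the diagram is a chain of 6 nodes with a double edge at one end; the terminal node there is the unique long simple root (C_6). One simple-root ordering that puts it in standard form is (alpha_1, alpha_6, alpha_3, alpha_2, alpha_5, alpha_4). So the algebra is type C_6, i.e. sp(12).

C6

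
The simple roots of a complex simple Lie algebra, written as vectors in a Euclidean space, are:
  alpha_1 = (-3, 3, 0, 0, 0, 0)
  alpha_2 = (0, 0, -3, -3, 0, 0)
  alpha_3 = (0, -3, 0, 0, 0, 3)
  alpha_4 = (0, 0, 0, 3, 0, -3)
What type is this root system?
Compute the Cartan integers a_ij = 2(alpha_i, alpha_j)/(alpha_j, alpha_j); the resulting 4x4 Cartan matrix is
[[2, 0, -1, 0], [0, 2, 0, -1], [-1, 0, 2, -1], [0, -1, -1, 2]].
All simple roots have the same length, so the diagram is simply laced. The associated Dynkin diagram is a chain of 4 nodes with single edges (A_4), so the type is A_4 (the algebra sl(5)).

A_4 (sl(5))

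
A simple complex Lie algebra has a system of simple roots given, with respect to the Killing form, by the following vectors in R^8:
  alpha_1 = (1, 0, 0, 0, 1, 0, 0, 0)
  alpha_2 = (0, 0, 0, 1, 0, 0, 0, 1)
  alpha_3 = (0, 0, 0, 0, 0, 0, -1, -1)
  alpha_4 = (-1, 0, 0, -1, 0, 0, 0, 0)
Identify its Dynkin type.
Compute the Cartan integers a_ij = 2(alpha_i, alpha_j)/(alpha_j, alpha_j); the resulting 4x4 Cartan matrix is
[[2, 0, 0, -1], [0, 2, -1, -1], [0, -1, 2, 0], [-1, -1, 0, 2]].
All simple roots have the same length, so the diagram is simply laced. The associated Dynkin diagram is a chain of 4 nodes with single edges (A_4), so the type is A_4 (the algebra sl(5)).

type A_4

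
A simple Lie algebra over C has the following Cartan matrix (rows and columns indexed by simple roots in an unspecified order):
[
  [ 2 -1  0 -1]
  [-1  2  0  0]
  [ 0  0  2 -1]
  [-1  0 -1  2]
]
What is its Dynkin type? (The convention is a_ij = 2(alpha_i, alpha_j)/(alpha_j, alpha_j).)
A_4 (sl(5))

The matrix has rank 4 with 2's on the diagonal. Reading the off-diagonal entries as Dynkin edges (a single edge where a_ij = a_ji = -1; a double or triple edge where a_ij * a_ji = 2 or 3), the diagram is a chain of 4 nodes with single edges (A_4). One simple-root ordering that puts it in standard form is (alpha_3, alpha_4, alpha_1, alpha_2). So the algebra is type A_4, i.e. sl(5).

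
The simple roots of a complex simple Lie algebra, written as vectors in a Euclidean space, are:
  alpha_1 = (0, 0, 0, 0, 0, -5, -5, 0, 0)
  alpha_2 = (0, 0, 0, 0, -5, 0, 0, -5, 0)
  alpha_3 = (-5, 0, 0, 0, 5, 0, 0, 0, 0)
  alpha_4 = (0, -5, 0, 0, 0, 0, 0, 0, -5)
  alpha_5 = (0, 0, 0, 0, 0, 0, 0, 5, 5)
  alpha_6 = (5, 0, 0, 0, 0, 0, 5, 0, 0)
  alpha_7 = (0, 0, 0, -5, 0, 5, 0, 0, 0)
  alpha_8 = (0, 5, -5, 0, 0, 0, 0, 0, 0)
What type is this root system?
Compute the Cartan integers a_ij = 2(alpha_i, alpha_j)/(alpha_j, alpha_j); the resulting 8x8 Cartan matrix is
[[2, 0, 0, 0, 0, -1, -1, 0], [0, 2, -1, 0, -1, 0, 0, 0], [0, -1, 2, 0, 0, -1, 0, 0], [0, 0, 0, 2, -1, 0, 0, -1], [0, -1, 0, -1, 2, 0, 0, 0], [-1, 0, -1, 0, 0, 2, 0, 0], [-1, 0, 0, 0, 0, 0, 2, 0], [0, 0, 0, -1, 0, 0, 0, 2]].
All simple roots have the same length, so the diagram is simply laced. The associated Dynkin diagram is a chain of 8 nodes with single edges (A_8), so the type is A_8 (the algebra sl(9)).

A_8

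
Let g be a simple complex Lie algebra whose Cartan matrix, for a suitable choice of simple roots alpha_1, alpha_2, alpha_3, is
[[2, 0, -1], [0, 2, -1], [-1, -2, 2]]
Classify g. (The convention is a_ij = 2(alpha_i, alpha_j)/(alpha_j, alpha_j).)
B_3 (so(7))

The matrix has rank 3 with 2's on the diagonal. Reading the off-diagonal entries as Dynkin edges (a single edge where a_ij = a_ji = -1; a double or triple edge where a_ij * a_ji = 2 or 3), the diagram is a chain of 3 nodes with a double edge at one end; the terminal node there is the unique short simple root (B_3). One simple-root ordering that puts it in standard form is (alpha_1, alpha_3, alpha_2). So the algebra is type B_3, i.e. so(7).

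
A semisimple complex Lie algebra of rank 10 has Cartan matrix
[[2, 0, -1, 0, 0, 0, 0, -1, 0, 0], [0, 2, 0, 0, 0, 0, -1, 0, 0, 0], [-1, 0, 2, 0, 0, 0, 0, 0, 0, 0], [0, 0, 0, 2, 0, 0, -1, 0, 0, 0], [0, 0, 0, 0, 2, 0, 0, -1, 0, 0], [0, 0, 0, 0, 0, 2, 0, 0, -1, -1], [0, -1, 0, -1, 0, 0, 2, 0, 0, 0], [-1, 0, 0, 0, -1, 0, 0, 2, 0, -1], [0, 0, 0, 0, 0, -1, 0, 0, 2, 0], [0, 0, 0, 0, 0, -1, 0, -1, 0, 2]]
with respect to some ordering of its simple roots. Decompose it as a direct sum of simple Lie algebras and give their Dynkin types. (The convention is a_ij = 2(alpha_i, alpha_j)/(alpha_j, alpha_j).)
A3 + E7

The diagram associated to this matrix has two connected components: the simple roots {alpha_2, alpha_4, alpha_7} form a chain of 3 nodes with single edges (A_3), and {alpha_1, alpha_3, alpha_5, alpha_6, alpha_8, alpha_9, alpha_10} form a chain of 6 nodes with one extra node attached to the third node from one end (E_7). A semisimple Lie algebra decomposes uniquely as the direct sum of simple ideals, one per connected component of its Dynkin diagram, so g ≅ A_3 ⊕ E_7 (dimension 15 + 133 = 148).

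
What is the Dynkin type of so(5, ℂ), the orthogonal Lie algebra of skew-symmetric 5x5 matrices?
This is so(5) with 5 odd, which has dimension 5(5-1)/2 = 10 and rank (5-1)/2 = 2. In the classification of classical Lie algebras, the orthogonal algebra so(2n+1) in an odd number of variables has type B_n; here n = 2, so the Dynkin diagram is a chain of 2 nodes with a double edge at one end; the terminal node there is the unique short simple root (B_2). Hence the type is B_2.

B_2 (so(5))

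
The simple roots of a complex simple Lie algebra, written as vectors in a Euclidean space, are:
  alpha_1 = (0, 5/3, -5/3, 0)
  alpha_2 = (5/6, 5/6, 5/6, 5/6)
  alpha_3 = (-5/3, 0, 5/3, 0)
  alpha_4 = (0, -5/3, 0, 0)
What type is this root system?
type F_4

Compute the Cartan integers a_ij = 2(alpha_i, alpha_j)/(alpha_j, alpha_j); the resulting 4x4 Cartan matrix is
[[2, 0, -1, -2], [0, 2, 0, -1], [-1, 0, 2, 0], [-1, -1, 0, 2]].
The roots have two lengths (squared-length ratio 2:1); the short ones are alpha_{2,4}. The associated Dynkin diagram is a chain of 4 nodes with a double edge between the middle two (F_4), so the type is F_4.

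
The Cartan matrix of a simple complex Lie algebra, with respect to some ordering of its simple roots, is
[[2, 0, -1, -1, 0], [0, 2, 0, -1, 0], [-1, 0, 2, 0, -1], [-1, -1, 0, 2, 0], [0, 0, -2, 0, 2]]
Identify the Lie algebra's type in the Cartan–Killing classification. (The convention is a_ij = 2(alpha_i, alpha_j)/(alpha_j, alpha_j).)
type C_5

The matrix has rank 5 with 2's on the diagonal. Reading the off-diagonal entries as Dynkin edges (a single edge where a_ij = a_ji = -1; a double or triple edge where a_ij * a_ji = 2 or 3), the diagram is a chain of 5 nodes with a double edge at one end; the terminal node there is the unique long simple root (C_5). One simple-root ordering that puts it in standard form is (alpha_2, alpha_4, alpha_1, alpha_3, alpha_5). So the algebra is type C_5, i.e. sp(10).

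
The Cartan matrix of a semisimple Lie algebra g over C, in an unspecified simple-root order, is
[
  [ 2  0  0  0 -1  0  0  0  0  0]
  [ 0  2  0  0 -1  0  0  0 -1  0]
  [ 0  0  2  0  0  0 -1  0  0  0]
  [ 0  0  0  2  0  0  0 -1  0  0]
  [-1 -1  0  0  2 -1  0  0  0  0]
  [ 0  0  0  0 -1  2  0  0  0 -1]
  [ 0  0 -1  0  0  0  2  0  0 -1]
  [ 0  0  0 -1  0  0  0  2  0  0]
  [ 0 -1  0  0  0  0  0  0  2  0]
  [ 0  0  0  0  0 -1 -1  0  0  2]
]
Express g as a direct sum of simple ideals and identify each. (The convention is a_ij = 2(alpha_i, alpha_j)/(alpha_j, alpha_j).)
A_2 ⊕ E_8

The diagram associated to this matrix has two connected components: the simple roots {alpha_4, alpha_8} form a chain of 2 nodes with single edges (A_2), and {alpha_1, alpha_2, alpha_3, alpha_5, alpha_6, alpha_7, alpha_9, alpha_10} form a chain of 7 nodes with one extra node attached to the third node from one end (E_8). A semisimple Lie algebra decomposes uniquely as the direct sum of simple ideals, one per connected component of its Dynkin diagram, so g ≅ A_2 ⊕ E_8 (dimension 8 + 248 = 256).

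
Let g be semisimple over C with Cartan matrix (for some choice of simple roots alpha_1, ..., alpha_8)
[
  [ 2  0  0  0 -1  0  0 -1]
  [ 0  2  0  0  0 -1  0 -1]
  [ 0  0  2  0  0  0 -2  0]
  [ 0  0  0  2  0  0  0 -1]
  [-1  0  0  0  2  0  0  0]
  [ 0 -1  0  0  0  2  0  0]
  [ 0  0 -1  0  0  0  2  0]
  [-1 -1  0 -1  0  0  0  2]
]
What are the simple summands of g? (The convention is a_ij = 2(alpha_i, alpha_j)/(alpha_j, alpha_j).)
type B_2 + type E_6

The diagram associated to this matrix has two connected components: the simple roots {alpha_3, alpha_7} form a chain of 2 nodes with a double edge at one end; the terminal node there is the unique short simple root (B_2), and {alpha_1, alpha_2, alpha_4, alpha_5, alpha_6, alpha_8} form a chain of 5 nodes with one extra node attached to the third node from one end (E_6). A semisimple Lie algebra decomposes uniquely as the direct sum of simple ideals, one per connected component of its Dynkin diagram, so g ≅ B_2 ⊕ E_6 (dimension 10 + 78 = 88).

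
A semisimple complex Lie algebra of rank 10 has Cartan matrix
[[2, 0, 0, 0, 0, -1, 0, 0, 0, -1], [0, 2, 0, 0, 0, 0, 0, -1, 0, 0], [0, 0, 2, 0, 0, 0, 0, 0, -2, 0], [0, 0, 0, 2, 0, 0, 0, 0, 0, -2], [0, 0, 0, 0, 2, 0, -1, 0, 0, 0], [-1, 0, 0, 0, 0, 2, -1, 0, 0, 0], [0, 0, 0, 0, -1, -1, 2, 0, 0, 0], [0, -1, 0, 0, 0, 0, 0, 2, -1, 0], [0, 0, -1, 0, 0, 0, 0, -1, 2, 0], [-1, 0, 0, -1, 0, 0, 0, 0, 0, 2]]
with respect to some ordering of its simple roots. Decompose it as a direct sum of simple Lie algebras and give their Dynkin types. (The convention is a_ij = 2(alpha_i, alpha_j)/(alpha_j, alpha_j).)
type C_4 ⊕ type C_6

The diagram associated to this matrix has two connected components: the simple roots {alpha_2, alpha_3, alpha_8, alpha_9} form a chain of 4 nodes with a double edge at one end; the terminal node there is the unique long simple root (C_4), and {alpha_1, alpha_4, alpha_5, alpha_6, alpha_7, alpha_10} form a chain of 6 nodes with a double edge at one end; the terminal node there is the unique long simple root (C_6). A semisimple Lie algebra decomposes uniquely as the direct sum of simple ideals, one per connected component of its Dynkin diagram, so g ≅ C_4 ⊕ C_6 (dimension 36 + 78 = 114).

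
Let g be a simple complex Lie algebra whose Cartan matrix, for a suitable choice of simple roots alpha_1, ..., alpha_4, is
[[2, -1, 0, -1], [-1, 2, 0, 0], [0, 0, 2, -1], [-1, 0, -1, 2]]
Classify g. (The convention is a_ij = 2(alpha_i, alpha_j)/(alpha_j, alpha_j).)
The matrix has rank 4 with 2's on the diagonal. Reading the off-diagonal entries as Dynkin edges (a single edge where a_ij = a_ji = -1; a double or triple edge where a_ij * a_ji = 2 or 3), the diagram is a chain of 4 nodes with single edges (A_4). One simple-root ordering that puts it in standard form is (alpha_3, alpha_4, alpha_1, alpha_2). So the algebra is type A_4, i.e. sl(5).

type A_4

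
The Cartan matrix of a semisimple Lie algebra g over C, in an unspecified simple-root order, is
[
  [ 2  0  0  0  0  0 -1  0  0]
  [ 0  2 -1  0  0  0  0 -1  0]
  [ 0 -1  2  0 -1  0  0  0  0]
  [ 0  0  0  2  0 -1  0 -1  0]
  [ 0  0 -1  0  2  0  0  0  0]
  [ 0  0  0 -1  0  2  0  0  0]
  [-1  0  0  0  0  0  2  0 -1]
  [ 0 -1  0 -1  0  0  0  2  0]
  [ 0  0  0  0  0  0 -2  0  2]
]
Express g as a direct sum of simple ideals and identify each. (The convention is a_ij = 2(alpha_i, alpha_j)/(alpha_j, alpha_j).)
A_6 (sl(7)) + C_3 (sp(6))

The diagram associated to this matrix has two connected components: the simple roots {alpha_2, alpha_3, alpha_4, alpha_5, alpha_6, alpha_8} form a chain of 6 nodes with single edges (A_6), and {alpha_1, alpha_7, alpha_9} form a chain of 3 nodes with a double edge at one end; the terminal node there is the unique long simple root (C_3). A semisimple Lie algebra decomposes uniquely as the direct sum of simple ideals, one per connected component of its Dynkin diagram, so g ≅ A_6 ⊕ C_3 (dimension 48 + 21 = 69).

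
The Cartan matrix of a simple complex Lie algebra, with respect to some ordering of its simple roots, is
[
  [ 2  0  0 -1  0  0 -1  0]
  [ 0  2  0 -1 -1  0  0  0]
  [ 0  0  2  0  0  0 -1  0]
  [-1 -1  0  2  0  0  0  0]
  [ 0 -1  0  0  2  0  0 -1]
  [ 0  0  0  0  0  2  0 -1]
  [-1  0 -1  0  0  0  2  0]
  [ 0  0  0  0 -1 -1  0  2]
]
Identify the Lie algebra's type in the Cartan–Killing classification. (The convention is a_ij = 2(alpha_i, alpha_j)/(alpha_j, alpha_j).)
type A_8

The matrix has rank 8 with 2's on the diagonal. Reading the off-diagonal entries as Dynkin edges (a single edge where a_ij = a_ji = -1; a double or triple edge where a_ij * a_ji = 2 or 3), the diagram is a chain of 8 nodes with single edges (A_8). One simple-root ordering that puts it in standard form is (alpha_3, alpha_7, alpha_1, alpha_4, alpha_2, alpha_5, alpha_8, alpha_6). So the algebra is type A_8, i.e. sl(9).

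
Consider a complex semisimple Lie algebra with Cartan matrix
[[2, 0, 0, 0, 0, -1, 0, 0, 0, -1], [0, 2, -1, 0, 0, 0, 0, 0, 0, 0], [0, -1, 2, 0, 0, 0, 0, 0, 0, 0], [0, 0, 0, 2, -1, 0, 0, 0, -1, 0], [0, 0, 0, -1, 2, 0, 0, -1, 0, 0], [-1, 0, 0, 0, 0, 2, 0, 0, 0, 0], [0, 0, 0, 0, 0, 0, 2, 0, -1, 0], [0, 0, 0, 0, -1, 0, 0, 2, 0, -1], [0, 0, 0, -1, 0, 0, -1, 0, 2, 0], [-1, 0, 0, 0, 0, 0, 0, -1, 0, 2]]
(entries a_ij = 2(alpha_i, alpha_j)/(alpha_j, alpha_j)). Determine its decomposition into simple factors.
A_2 (sl(3)) ⊕ A_8 (sl(9))

The diagram associated to this matrix has two connected components: the simple roots {alpha_2, alpha_3} form a chain of 2 nodes with single edges (A_2), and {alpha_1, alpha_4, alpha_5, alpha_6, alpha_7, alpha_8, alpha_9, alpha_10} form a chain of 8 nodes with single edges (A_8). A semisimple Lie algebra decomposes uniquely as the direct sum of simple ideals, one per connected component of its Dynkin diagram, so g ≅ A_2 ⊕ A_8 (dimension 8 + 80 = 88).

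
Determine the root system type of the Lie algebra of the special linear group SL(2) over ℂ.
This is sl(2), which has dimension 2^2 - 1 = 3 and rank 2 - 1 = 1 (a Cartan subalgebra is the diagonal traceless matrices). In the classification of classical Lie algebras, the special linear algebra sl(n+1) has type A_n; here n = 1, so the Dynkin diagram is a chain of 1 nodes with single edges (A_1). Hence the type is A_1.

type A_1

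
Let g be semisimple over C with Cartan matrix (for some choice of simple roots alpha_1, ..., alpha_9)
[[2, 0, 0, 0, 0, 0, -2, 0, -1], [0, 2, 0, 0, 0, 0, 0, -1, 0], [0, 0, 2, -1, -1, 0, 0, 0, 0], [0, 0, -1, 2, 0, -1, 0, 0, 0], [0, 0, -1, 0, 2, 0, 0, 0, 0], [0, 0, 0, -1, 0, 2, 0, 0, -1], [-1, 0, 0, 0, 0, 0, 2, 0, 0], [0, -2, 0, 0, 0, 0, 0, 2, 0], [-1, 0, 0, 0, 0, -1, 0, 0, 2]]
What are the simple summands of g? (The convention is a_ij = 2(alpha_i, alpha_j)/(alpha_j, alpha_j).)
The diagram associated to this matrix has two connected components: the simple roots {alpha_2, alpha_8} form a chain of 2 nodes with a double edge at one end; the terminal node there is the unique short simple root (B_2), and {alpha_1, alpha_3, alpha_4, alpha_5, alpha_6, alpha_7, alpha_9} form a chain of 7 nodes with a double edge at one end; the terminal node there is the unique short simple root (B_7). A semisimple Lie algebra decomposes uniquely as the direct sum of simple ideals, one per connected component of its Dynkin diagram, so g ≅ B_2 ⊕ B_7 (dimension 10 + 105 = 115).

B2 ⊕ B7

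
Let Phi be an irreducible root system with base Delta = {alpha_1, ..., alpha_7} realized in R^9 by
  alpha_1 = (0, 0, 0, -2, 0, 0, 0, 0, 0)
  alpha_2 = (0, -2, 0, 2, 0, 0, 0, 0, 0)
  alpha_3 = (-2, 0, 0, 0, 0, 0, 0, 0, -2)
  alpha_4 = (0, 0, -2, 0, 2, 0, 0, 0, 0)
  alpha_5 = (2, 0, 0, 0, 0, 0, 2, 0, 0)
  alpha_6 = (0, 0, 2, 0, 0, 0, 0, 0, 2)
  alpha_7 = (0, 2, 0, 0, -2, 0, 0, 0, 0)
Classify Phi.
Compute the Cartan integers a_ij = 2(alpha_i, alpha_j)/(alpha_j, alpha_j); the resulting 7x7 Cartan matrix is
[[2, -1, 0, 0, 0, 0, 0], [-2, 2, 0, 0, 0, 0, -1], [0, 0, 2, 0, -1, -1, 0], [0, 0, 0, 2, 0, -1, -1], [0, 0, -1, 0, 2, 0, 0], [0, 0, -1, -1, 0, 2, 0], [0, -1, 0, -1, 0, 0, 2]].
The roots have two lengths (squared-length ratio 2:1); the short ones are alpha_{1}. The associated Dynkin diagram is a chain of 7 nodes with a double edge at one end; the terminal node there is the unique short simple root (B_7), so the type is B_7 (the algebra so(15)).

B7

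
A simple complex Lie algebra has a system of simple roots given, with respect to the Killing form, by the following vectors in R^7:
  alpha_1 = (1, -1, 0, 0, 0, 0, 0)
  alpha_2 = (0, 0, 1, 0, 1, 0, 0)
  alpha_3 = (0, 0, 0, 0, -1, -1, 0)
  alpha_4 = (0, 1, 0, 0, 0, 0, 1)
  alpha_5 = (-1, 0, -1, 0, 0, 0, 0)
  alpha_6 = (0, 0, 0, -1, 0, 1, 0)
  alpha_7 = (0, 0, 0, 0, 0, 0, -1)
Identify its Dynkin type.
B_7 (so(15))

Compute the Cartan integers a_ij = 2(alpha_i, alpha_j)/(alpha_j, alpha_j); the resulting 7x7 Cartan matrix is
[[2, 0, 0, -1, -1, 0, 0], [0, 2, -1, 0, -1, 0, 0], [0, -1, 2, 0, 0, -1, 0], [-1, 0, 0, 2, 0, 0, -2], [-1, -1, 0, 0, 2, 0, 0], [0, 0, -1, 0, 0, 2, 0], [0, 0, 0, -1, 0, 0, 2]].
The roots have two lengths (squared-length ratio 2:1); the short ones are alpha_{7}. The associated Dynkin diagram is a chain of 7 nodes with a double edge at one end; the terminal node there is the unique short simple root (B_7), so the type is B_7 (the algebra so(15)).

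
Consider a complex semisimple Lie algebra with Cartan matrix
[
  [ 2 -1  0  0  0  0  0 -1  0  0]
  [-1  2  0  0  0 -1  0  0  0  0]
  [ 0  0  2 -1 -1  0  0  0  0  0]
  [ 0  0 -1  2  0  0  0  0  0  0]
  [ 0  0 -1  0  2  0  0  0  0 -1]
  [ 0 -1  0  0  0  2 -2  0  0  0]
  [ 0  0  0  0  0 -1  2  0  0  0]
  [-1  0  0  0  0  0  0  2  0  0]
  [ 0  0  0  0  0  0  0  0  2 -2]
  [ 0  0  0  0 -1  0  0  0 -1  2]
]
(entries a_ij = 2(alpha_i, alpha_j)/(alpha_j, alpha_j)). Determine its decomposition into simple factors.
B_5 ⊕ C_5

The diagram associated to this matrix has two connected components: the simple roots {alpha_1, alpha_2, alpha_6, alpha_7, alpha_8} form a chain of 5 nodes with a double edge at one end; the terminal node there is the unique short simple root (B_5), and {alpha_3, alpha_4, alpha_5, alpha_9, alpha_10} form a chain of 5 nodes with a double edge at one end; the terminal node there is the unique long simple root (C_5). A semisimple Lie algebra decomposes uniquely as the direct sum of simple ideals, one per connected component of its Dynkin diagram, so g ≅ B_5 ⊕ C_5 (dimension 55 + 55 = 110).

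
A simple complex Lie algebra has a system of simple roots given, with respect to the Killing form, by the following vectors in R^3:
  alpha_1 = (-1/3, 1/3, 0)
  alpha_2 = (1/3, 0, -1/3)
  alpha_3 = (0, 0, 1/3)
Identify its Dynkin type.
B_3

Compute the Cartan integers a_ij = 2(alpha_i, alpha_j)/(alpha_j, alpha_j); the resulting 3x3 Cartan matrix is
[[2, -1, 0], [-1, 2, -2], [0, -1, 2]].
The roots have two lengths (squared-length ratio 2:1); the short ones are alpha_{3}. The associated Dynkin diagram is a chain of 3 nodes with a double edge at one end; the terminal node there is the unique short simple root (B_3), so the type is B_3 (the algebra so(7)).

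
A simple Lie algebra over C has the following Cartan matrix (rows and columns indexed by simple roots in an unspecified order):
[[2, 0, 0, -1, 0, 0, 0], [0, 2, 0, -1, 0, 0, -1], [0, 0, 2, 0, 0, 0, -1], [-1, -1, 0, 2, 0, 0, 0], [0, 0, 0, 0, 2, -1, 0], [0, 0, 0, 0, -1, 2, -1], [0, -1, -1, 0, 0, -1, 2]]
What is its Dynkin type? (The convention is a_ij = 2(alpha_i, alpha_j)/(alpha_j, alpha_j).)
The matrix has rank 7 with 2's on the diagonal. Reading the off-diagonal entries as Dynkin edges (a single edge where a_ij = a_ji = -1; a double or triple edge where a_ij * a_ji = 2 or 3), the diagram is a chain of 6 nodes with one extra node attached to the third node from one end (E_7). One simple-root ordering that puts it in standard form is (alpha_5, alpha_3, alpha_6, alpha_7, alpha_2, alpha_4, alpha_1). So the algebra is type E_7.

E_7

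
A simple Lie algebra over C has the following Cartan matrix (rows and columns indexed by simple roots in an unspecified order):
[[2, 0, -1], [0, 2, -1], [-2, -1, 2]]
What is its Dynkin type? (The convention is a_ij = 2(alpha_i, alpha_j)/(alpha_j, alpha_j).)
The matrix has rank 3 with 2's on the diagonal. Reading the off-diagonal entries as Dynkin edges (a single edge where a_ij = a_ji = -1; a double or triple edge where a_ij * a_ji = 2 or 3), the diagram is a chain of 3 nodes with a double edge at one end; the terminal node there is the unique short simple root (B_3). One simple-root ordering that puts it in standard form is (alpha_2, alpha_3, alpha_1). So the algebra is type B_3, i.e. so(7).

B_3 (so(7))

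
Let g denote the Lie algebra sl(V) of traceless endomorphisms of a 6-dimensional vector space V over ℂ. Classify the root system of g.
A5

This is sl(6), which has dimension 6^2 - 1 = 35 and rank 6 - 1 = 5 (a Cartan subalgebra is the diagonal traceless matrices). In the classification of classical Lie algebras, the special linear algebra sl(n+1) has type A_n; here n = 5, so the Dynkin diagram is a chain of 5 nodes with single edges (A_5). Hence the type is A_5.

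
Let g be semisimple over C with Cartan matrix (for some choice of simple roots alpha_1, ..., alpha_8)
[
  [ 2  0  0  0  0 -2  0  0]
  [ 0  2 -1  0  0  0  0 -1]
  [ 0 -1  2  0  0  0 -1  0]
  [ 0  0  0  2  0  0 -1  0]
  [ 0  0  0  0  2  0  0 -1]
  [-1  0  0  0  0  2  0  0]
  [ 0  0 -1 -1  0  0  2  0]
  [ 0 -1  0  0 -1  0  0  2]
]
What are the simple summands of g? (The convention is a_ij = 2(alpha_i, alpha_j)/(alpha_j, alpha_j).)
The diagram associated to this matrix has two connected components: the simple roots {alpha_2, alpha_3, alpha_4, alpha_5, alpha_7, alpha_8} form a chain of 6 nodes with single edges (A_6), and {alpha_1, alpha_6} form a chain of 2 nodes with a double edge at one end; the terminal node there is the unique short simple root (B_2). A semisimple Lie algebra decomposes uniquely as the direct sum of simple ideals, one per connected component of its Dynkin diagram, so g ≅ A_6 ⊕ B_2 (dimension 48 + 10 = 58).

type A_6 + type B_2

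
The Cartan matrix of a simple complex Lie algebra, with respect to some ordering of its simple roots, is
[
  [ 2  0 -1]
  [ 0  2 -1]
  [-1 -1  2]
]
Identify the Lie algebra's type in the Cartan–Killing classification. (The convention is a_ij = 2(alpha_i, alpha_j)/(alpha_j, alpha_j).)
The matrix has rank 3 with 2's on the diagonal. Reading the off-diagonal entries as Dynkin edges (a single edge where a_ij = a_ji = -1; a double or triple edge where a_ij * a_ji = 2 or 3), the diagram is a chain of 3 nodes with single edges (A_3). One simple-root ordering that puts it in standard form is (alpha_1, alpha_3, alpha_2). So the algebra is type A_3, i.e. sl(4).

A3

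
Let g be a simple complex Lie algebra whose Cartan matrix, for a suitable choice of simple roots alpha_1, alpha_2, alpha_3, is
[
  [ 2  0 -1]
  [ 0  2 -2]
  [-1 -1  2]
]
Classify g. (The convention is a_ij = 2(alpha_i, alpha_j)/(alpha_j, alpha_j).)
type C_3

The matrix has rank 3 with 2's on the diagonal. Reading the off-diagonal entries as Dynkin edges (a single edge where a_ij = a_ji = -1; a double or triple edge where a_ij * a_ji = 2 or 3), the diagram is a chain of 3 nodes with a double edge at one end; the terminal node there is the unique long simple root (C_3). One simple-root ordering that puts it in standard form is (alpha_1, alpha_3, alpha_2). So the algebra is type C_3, i.e. sp(6).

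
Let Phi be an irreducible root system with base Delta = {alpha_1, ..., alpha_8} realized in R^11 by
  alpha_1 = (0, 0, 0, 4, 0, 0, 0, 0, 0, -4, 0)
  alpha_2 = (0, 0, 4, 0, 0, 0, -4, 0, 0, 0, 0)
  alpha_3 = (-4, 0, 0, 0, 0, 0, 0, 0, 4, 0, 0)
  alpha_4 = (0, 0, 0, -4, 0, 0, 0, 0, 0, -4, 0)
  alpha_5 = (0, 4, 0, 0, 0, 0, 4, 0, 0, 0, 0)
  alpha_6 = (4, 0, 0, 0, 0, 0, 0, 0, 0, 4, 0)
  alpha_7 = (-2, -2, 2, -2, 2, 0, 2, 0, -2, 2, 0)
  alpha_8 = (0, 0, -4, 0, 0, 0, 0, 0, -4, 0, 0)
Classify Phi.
E_8

Compute the Cartan integers a_ij = 2(alpha_i, alpha_j)/(alpha_j, alpha_j); the resulting 8x8 Cartan matrix is
[[2, 0, 0, 0, 0, -1, -1, 0], [0, 2, 0, 0, -1, 0, 0, -1], [0, 0, 2, 0, 0, -1, 0, -1], [0, 0, 0, 2, 0, -1, 0, 0], [0, -1, 0, 0, 2, 0, 0, 0], [-1, 0, -1, -1, 0, 2, 0, 0], [-1, 0, 0, 0, 0, 0, 2, 0], [0, -1, -1, 0, 0, 0, 0, 2]].
All simple roots have the same length, so the diagram is simply laced. The associated Dynkin diagram is a chain of 7 nodes with one extra node attached to the third node from one end (E_8), so the type is E_8.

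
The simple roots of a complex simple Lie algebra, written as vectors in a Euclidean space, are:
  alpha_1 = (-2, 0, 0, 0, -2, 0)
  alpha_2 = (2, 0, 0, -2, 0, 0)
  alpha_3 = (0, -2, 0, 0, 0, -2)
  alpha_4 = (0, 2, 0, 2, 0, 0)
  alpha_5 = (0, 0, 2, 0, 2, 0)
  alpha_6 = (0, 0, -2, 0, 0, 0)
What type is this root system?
Compute the Cartan integers a_ij = 2(alpha_i, alpha_j)/(alpha_j, alpha_j); the resulting 6x6 Cartan matrix is
[[2, -1, 0, 0, -1, 0], [-1, 2, 0, -1, 0, 0], [0, 0, 2, -1, 0, 0], [0, -1, -1, 2, 0, 0], [-1, 0, 0, 0, 2, -2], [0, 0, 0, 0, -1, 2]].
The roots have two lengths (squared-length ratio 2:1); the short ones are alpha_{6}. The associated Dynkin diagram is a chain of 6 nodes with a double edge at one end; the terminal node there is the unique short simple root (B_6), so the type is B_6 (the algebra so(13)).

type B_6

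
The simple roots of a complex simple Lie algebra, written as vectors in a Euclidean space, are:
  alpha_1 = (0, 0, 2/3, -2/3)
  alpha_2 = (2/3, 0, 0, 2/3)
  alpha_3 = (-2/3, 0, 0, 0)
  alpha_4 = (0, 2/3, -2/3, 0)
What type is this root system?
Compute the Cartan integers a_ij = 2(alpha_i, alpha_j)/(alpha_j, alpha_j); the resulting 4x4 Cartan matrix is
[[2, -1, 0, -1], [-1, 2, -2, 0], [0, -1, 2, 0], [-1, 0, 0, 2]].
The roots have two lengths (squared-length ratio 2:1); the short ones are alpha_{3}. The associated Dynkin diagram is a chain of 4 nodes with a double edge at one end; the terminal node there is the unique short simple root (B_4), so the type is B_4 (the algebra so(9)).

B4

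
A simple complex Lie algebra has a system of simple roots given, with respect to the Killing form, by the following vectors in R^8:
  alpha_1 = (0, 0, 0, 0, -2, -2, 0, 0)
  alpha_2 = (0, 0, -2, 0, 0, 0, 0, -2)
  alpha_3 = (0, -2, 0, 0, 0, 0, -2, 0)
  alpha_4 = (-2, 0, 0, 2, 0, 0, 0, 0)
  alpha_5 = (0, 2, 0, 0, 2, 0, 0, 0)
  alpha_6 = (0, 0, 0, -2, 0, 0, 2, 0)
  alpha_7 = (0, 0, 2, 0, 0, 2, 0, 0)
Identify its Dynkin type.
Compute the Cartan integers a_ij = 2(alpha_i, alpha_j)/(alpha_j, alpha_j); the resulting 7x7 Cartan matrix is
[[2, 0, 0, 0, -1, 0, -1], [0, 2, 0, 0, 0, 0, -1], [0, 0, 2, 0, -1, -1, 0], [0, 0, 0, 2, 0, -1, 0], [-1, 0, -1, 0, 2, 0, 0], [0, 0, -1, -1, 0, 2, 0], [-1, -1, 0, 0, 0, 0, 2]].
All simple roots have the same length, so the diagram is simply laced. The associated Dynkin diagram is a chain of 7 nodes with single edges (A_7), so the type is A_7 (the algebra sl(8)).

A_7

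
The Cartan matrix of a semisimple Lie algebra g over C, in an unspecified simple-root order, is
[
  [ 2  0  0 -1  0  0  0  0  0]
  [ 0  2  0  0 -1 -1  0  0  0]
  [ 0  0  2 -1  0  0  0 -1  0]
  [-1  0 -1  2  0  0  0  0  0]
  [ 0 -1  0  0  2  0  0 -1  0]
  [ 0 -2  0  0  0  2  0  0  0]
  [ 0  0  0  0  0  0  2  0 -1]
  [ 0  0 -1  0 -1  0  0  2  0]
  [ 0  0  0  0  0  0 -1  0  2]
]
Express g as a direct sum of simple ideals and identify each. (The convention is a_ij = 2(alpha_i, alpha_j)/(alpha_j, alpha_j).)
A_2 (sl(3)) + C_7 (sp(14))

The diagram associated to this matrix has two connected components: the simple roots {alpha_7, alpha_9} form a chain of 2 nodes with single edges (A_2), and {alpha_1, alpha_2, alpha_3, alpha_4, alpha_5, alpha_6, alpha_8} form a chain of 7 nodes with a double edge at one end; the terminal node there is the unique long simple root (C_7). A semisimple Lie algebra decomposes uniquely as the direct sum of simple ideals, one per connected component of its Dynkin diagram, so g ≅ A_2 ⊕ C_7 (dimension 8 + 105 = 113).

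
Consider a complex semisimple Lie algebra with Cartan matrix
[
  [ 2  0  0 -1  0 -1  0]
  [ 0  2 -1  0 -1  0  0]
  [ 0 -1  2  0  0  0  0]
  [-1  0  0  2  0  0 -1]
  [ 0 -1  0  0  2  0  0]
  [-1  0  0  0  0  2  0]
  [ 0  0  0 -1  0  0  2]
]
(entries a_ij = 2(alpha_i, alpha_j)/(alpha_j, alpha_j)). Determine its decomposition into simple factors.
type A_3 + type A_4

The diagram associated to this matrix has two connected components: the simple roots {alpha_2, alpha_3, alpha_5} form a chain of 3 nodes with single edges (A_3), and {alpha_1, alpha_4, alpha_6, alpha_7} form a chain of 4 nodes with single edges (A_4). A semisimple Lie algebra decomposes uniquely as the direct sum of simple ideals, one per connected component of its Dynkin diagram, so g ≅ A_3 ⊕ A_4 (dimension 15 + 24 = 39).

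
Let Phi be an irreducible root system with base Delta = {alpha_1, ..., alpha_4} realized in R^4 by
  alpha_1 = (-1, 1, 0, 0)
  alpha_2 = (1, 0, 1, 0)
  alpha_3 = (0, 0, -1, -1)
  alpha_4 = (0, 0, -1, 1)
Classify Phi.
Compute the Cartan integers a_ij = 2(alpha_i, alpha_j)/(alpha_j, alpha_j); the resulting 4x4 Cartan matrix is
[[2, -1, 0, 0], [-1, 2, -1, -1], [0, -1, 2, 0], [0, -1, 0, 2]].
All simple roots have the same length, so the diagram is simply laced. The associated Dynkin diagram is a chain of 2 nodes with a fork of two nodes at one end (D_4), so the type is D_4 (the algebra so(8)).

type D_4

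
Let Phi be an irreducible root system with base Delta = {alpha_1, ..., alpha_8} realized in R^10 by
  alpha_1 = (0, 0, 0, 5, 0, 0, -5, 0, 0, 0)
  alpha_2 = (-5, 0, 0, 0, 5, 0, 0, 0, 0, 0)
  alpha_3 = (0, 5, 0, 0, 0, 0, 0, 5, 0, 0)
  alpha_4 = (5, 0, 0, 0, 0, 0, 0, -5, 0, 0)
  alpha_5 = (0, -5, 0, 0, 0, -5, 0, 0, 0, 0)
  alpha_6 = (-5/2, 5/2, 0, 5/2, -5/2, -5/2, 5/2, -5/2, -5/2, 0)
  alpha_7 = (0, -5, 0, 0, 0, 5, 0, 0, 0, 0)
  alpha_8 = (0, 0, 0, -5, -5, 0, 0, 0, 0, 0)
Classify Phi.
Compute the Cartan integers a_ij = 2(alpha_i, alpha_j)/(alpha_j, alpha_j); the resulting 8x8 Cartan matrix is
[[2, 0, 0, 0, 0, 0, 0, -1], [0, 2, 0, -1, 0, 0, 0, -1], [0, 0, 2, -1, -1, 0, -1, 0], [0, -1, -1, 2, 0, 0, 0, 0], [0, 0, -1, 0, 2, 0, 0, 0], [0, 0, 0, 0, 0, 2, -1, 0], [0, 0, -1, 0, 0, -1, 2, 0], [-1, -1, 0, 0, 0, 0, 0, 2]].
All simple roots have the same length, so the diagram is simply laced. The associated Dynkin diagram is a chain of 7 nodes with one extra node attached to the third node from one end (E_8), so the type is E_8.

E_8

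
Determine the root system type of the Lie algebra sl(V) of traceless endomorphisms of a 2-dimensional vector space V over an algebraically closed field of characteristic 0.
A1

This is sl(2), which has dimension 2^2 - 1 = 3 and rank 2 - 1 = 1 (a Cartan subalgebra is the diagonal traceless matrices). In the classification of classical Lie algebras, the special linear algebra sl(n+1) has type A_n; here n = 1, so the Dynkin diagram is a chain of 1 nodes with single edges (A_1). Hence the type is A_1.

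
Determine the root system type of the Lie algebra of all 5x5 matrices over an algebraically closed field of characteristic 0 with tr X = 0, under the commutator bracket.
A4

This is sl(5), which has dimension 5^2 - 1 = 24 and rank 5 - 1 = 4 (a Cartan subalgebra is the diagonal traceless matrices). In the classification of classical Lie algebras, the special linear algebra sl(n+1) has type A_n; here n = 4, so the Dynkin diagram is a chain of 4 nodes with single edges (A_4). Hence the type is A_4.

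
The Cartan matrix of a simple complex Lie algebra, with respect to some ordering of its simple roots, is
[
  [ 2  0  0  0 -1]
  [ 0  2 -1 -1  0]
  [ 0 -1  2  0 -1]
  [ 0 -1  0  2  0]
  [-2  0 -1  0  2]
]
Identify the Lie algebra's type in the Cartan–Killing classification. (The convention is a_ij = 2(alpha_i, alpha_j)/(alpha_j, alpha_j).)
B_5

The matrix has rank 5 with 2's on the diagonal. Reading the off-diagonal entries as Dynkin edges (a single edge where a_ij = a_ji = -1; a double or triple edge where a_ij * a_ji = 2 or 3), the diagram is a chain of 5 nodes with a double edge at one end; the terminal node there is the unique short simple root (B_5). One simple-root ordering that puts it in standard form is (alpha_4, alpha_2, alpha_3, alpha_5, alpha_1). So the algebra is type B_5, i.e. so(11).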